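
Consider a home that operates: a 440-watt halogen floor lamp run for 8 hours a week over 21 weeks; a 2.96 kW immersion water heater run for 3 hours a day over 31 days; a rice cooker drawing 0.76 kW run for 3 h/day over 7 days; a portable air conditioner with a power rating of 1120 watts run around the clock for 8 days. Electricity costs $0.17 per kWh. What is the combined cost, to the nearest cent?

$98.63

halogen floor lamp: Runtime = 8 h/week × 21 weeks = 168 h
halogen floor lamp: 0.44 kW × 168 h = 73.92 kWh
immersion water heater: Runtime = 3 h/day × 31 days = 93 h
immersion water heater: 2.96 kW × 93 h = 275.28 kWh
rice cooker: Runtime = 3 h/day × 7 days = 21 h
rice cooker: 0.76 kW × 21 h = 15.96 kWh
portable air conditioner: Runtime = 24 h × 8 = 192 h
portable air conditioner: 1.12 kW × 192 h = 215.04 kWh
Total energy = 580.2 kWh
Cost = 580.2 × $0.17 = $98.63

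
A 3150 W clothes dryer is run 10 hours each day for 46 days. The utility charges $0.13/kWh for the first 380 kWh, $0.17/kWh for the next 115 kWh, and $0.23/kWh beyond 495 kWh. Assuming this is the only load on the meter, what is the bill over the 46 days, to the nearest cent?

$288.37

Runtime = 10 h/day × 46 days = 460 h
Energy = 3.15 kW × 460 h = 1449 kWh
Tier 1 (0–380 kWh): 380 × $0.13 = $49.4
Tier 2 (380–495 kWh): 115 × $0.17 = $19.55
Above 495 kWh: 954 × $0.23 = $219.42
Bill = $288.37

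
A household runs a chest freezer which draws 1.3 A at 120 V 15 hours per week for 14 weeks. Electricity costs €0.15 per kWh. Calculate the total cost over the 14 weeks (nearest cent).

Power = 1.3 A × 120 V = 156 W = 0.156 kW
Runtime = 15 h/week × 14 weeks = 210 h
Energy = 0.156 kW × 210 h = 32.76 kWh
Cost = 32.76 kWh × €0.15/kWh = €4.91

€4.91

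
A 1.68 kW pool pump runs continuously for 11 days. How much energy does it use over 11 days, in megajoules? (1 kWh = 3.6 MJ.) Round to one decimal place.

Runtime = 24 h × 11 = 264 h
Energy = 1.68 kW × 264 h = 443.52 kWh
= 443.52 × 3.6 MJ = 1596.7 MJ

1596.7 MJ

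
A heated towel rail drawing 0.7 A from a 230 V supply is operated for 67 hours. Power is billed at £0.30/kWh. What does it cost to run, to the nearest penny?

£3.24

Power = 0.7 A × 230 V = 161 W = 0.161 kW
Energy = 0.161 kW × 67 h = 10.787 kWh
Cost = 10.787 kWh × £0.30/kWh = £3.24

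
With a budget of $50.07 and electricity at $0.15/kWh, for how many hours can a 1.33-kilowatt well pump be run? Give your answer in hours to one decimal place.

Energy available = $50.07 ÷ $0.15/kWh = 333.8 kWh
Hours = 333.8 kWh ÷ 1.33 kW = 251.0 h

251.0 h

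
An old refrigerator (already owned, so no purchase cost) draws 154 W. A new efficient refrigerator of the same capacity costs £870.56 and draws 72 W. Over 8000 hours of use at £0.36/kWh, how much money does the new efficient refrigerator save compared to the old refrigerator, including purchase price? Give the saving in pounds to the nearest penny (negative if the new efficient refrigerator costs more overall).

old refrigerator: £0.00 + (154/1000) kW × 8000 h × £0.36 = £0.00 + £443.52 = £443.52
new efficient refrigerator: £870.56 + (72/1000) kW × 8000 h × £0.36 = £870.56 + £207.36 = £1077.92
Saving = £443.52 − £1077.92 = −£634.4

-£634.40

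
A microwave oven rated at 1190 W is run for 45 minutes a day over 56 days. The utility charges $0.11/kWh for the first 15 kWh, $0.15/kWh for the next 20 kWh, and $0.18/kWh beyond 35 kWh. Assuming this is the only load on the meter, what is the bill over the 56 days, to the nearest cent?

Runtime = 45 min × 56 = 2520 min = 42 h
Energy = 1.19 kW × 42 h = 49.98 kWh
Tier 1 (0–15 kWh): 15 × $0.11 = $1.65
Tier 2 (15–35 kWh): 20 × $0.15 = $3
Above 35 kWh: 14.98 × $0.18 = $2.6964
Bill = $7.35

$7.35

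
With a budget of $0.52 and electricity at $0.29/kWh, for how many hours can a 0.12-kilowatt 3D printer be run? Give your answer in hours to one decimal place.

Energy available = $0.52 ÷ $0.29/kWh = 1.7931 kWh
Hours = 1.7931 kWh ÷ 0.12 kW = 14.9 h

14.9 h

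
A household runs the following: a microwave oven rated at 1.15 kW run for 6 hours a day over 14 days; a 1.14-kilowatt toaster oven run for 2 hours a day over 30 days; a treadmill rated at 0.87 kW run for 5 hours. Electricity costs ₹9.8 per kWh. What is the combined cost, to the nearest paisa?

microwave oven: Runtime = 6 h/day × 14 days = 84 h
microwave oven: 1.15 kW × 84 h = 96.6 kWh
toaster oven: Runtime = 2 h/day × 30 days = 60 h
toaster oven: 1.14 kW × 60 h = 68.4 kWh
treadmill: 0.87 kW × 5 h = 4.35 kWh
Total energy = 169.35 kWh
Cost = 169.35 × ₹9.8 = ₹1659.63

₹1659.63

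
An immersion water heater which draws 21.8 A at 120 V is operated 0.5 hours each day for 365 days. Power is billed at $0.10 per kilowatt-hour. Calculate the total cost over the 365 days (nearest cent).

Power = 21.8 A × 120 V = 2616 W = 2.616 kW
Runtime = 0.5 h/day × 365 days = 182.5 h
Energy = 2.616 kW × 182.5 h = 477.42 kWh
Cost = 477.42 kWh × $0.10/kWh = $47.74

$47.74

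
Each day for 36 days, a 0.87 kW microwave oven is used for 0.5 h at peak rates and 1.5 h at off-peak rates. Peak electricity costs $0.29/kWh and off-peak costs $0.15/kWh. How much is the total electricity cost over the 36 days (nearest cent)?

Peak energy = 0.87 kW × 0.5 h × 36 = 15.66 kWh
Off-peak energy = 0.87 kW × 1.5 h × 36 = 46.98 kWh
Cost = 15.66 × $0.29 + 46.98 × $0.15 = $4.5414 + $7.047 = $11.59

$11.59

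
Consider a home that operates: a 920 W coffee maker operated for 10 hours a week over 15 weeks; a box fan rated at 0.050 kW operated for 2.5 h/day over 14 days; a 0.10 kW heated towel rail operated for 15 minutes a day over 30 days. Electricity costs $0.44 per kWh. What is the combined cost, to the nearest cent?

coffee maker: Runtime = 10 h/week × 15 weeks = 150 h
coffee maker: 0.92 kW × 150 h = 138 kWh
box fan: Runtime = 2.5 h/day × 14 days = 35 h
box fan: 0.05 kW × 35 h = 1.75 kWh
heated towel rail: Runtime = 15 min × 30 = 450 min = 7.5 h
heated towel rail: 0.1 kW × 7.5 h = 0.75 kWh
Total energy = 140.5 kWh
Cost = 140.5 × $0.44 = $61.82

$61.82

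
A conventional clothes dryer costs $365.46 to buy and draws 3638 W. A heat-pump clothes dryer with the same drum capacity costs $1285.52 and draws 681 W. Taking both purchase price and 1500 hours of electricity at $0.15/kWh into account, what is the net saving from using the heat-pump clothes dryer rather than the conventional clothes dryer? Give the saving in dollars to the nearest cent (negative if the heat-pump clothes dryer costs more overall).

conventional clothes dryer: $365.46 + (3638/1000) kW × 1500 h × $0.15 = $365.46 + $818.55 = $1184.01
heat-pump clothes dryer: $1285.52 + (681/1000) kW × 1500 h × $0.15 = $1285.52 + $153.225 = $1438.745
Saving = $1184.01 − $1438.745 = −$254.735 → -$254.74

-$254.74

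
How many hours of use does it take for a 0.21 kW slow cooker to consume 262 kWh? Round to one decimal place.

1247.6 h

Hours = 262 kWh ÷ 0.21 kW = 1247.6 h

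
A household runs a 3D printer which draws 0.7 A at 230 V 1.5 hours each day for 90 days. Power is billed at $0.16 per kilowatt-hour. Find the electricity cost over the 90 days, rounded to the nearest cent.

$3.48

Power = 0.7 A × 230 V = 161 W = 0.161 kW
Runtime = 1.5 h/day × 90 days = 135 h
Energy = 0.161 kW × 135 h = 21.735 kWh
Cost = 21.735 kWh × $0.16/kWh = $3.48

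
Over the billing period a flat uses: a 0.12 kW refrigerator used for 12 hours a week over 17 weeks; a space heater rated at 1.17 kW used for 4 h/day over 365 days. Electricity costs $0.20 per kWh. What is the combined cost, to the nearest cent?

$346.54

refrigerator: Runtime = 12 h/week × 17 weeks = 204 h
refrigerator: 0.12 kW × 204 h = 24.48 kWh
space heater: Runtime = 4 h/day × 365 days = 1460 h
space heater: 1.17 kW × 1460 h = 1708.2 kWh
Total energy = 1732.68 kWh
Cost = 1732.68 × $0.20 = $346.54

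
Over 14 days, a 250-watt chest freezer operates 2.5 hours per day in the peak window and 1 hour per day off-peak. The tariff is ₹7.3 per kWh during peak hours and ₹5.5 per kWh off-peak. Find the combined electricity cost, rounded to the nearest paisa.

₹83.13

Peak energy = 0.25 kW × 2.5 h × 14 = 8.75 kWh
Off-peak energy = 0.25 kW × 1 h × 14 = 3.5 kWh
Cost = 8.75 × ₹7.3 + 3.5 × ₹5.5 = ₹63.875 + ₹19.25 = ₹83.13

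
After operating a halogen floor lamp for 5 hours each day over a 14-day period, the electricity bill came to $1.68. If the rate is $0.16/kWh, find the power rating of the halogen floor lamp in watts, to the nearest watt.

150 W

Energy = $1.68 ÷ $0.16/kWh = 10.5 kWh
Runtime = 5 h/day × 14 days = 70 h
Power = 10.5 kWh ÷ 70 h = 0.15 kW = 150 W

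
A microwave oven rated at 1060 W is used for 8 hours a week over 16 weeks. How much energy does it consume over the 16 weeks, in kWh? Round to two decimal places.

135.68 kWh

Runtime = 8 h/week × 16 weeks = 128 h
Energy = 1.06 kW × 128 h = 135.68 kWh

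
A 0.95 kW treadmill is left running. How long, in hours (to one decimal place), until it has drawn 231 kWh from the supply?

Hours = 231 kWh ÷ 0.95 kW = 243.2 h

243.2 h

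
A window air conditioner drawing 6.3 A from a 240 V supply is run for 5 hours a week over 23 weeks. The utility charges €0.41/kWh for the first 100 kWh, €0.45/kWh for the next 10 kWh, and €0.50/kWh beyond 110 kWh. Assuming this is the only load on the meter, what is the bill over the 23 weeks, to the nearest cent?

Power = 6.3 A × 240 V = 1512 W = 1.512 kW
Runtime = 5 h/week × 23 weeks = 115 h
Energy = 1.512 kW × 115 h = 173.88 kWh
Tier 1 (0–100 kWh): 100 × €0.41 = €41
Tier 2 (100–110 kWh): 10 × €0.45 = €4.5
Above 110 kWh: 63.88 × €0.50 = €31.94
Bill = €77.44

€77.44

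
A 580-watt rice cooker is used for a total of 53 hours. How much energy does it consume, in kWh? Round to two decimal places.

30.74 kWh

Energy = 0.58 kW × 53 h = 30.74 kWh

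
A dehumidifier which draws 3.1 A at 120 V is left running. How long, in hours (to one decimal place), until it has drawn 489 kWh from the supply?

1314.5 h

Power = 3.1 A × 120 V = 372 W = 0.372 kW
Hours = 489 kWh ÷ 0.372 kW = 1314.5 h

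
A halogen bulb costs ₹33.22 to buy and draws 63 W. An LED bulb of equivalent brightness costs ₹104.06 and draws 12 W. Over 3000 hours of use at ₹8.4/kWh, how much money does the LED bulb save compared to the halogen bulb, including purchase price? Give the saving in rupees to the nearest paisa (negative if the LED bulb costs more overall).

₹1214.36

halogen bulb: ₹33.22 + (63/1000) kW × 3000 h × ₹8.4 = ₹33.22 + ₹1587.6 = ₹1620.82
LED bulb: ₹104.06 + (12/1000) kW × 3000 h × ₹8.4 = ₹104.06 + ₹302.4 = ₹406.46
Saving = ₹1620.82 − ₹406.46 = ₹1214.36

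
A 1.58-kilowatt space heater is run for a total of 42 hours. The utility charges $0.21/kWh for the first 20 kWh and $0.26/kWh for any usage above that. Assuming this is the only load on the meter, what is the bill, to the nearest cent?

Energy = 1.58 kW × 42 h = 66.36 kWh
Tier 1 (0–20 kWh): 20 × $0.21 = $4.2
Above 20 kWh: 46.36 × $0.26 = $12.0536
Bill = $16.25

$16.25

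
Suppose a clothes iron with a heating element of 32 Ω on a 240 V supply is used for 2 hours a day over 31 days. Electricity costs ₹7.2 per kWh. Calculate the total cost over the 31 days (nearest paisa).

Power = V²/R = 240²/32 = 1800 W = 1.8 kW
Runtime = 2 h/day × 31 days = 62 h
Energy = 1.8 kW × 62 h = 111.6 kWh
Cost = 111.6 kWh × ₹7.2/kWh = ₹803.52

₹803.52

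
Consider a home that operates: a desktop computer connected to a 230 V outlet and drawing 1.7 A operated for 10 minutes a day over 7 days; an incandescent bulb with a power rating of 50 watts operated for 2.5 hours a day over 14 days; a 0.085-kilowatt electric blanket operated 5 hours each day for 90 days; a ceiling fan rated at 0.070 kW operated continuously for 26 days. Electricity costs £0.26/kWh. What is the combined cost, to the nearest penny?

£21.88

desktop computer: Power = 1.7 A × 230 V = 391 W = 0.391 kW
desktop computer: Runtime = 10 min × 7 = 70 min = 1.166666… h
desktop computer: 0.391 kW × 1.166666… h = 0.456166… kWh
incandescent bulb: Runtime = 2.5 h/day × 14 days = 35 h
incandescent bulb: 0.05 kW × 35 h = 1.75 kWh
electric blanket: Runtime = 5 h/day × 90 days = 450 h
electric blanket: 0.085 kW × 450 h = 38.25 kWh
ceiling fan: Runtime = 24 h × 26 = 624 h
ceiling fan: 0.07 kW × 624 h = 43.68 kWh
Total energy = 84.136166… kWh
Cost = 84.136166… × £0.26 = £21.88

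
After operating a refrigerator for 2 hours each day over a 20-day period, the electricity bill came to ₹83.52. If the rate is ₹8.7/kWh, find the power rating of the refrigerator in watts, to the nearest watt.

Energy = ₹83.52 ÷ ₹8.7/kWh = 9.6 kWh
Runtime = 2 h/day × 20 days = 40 h
Power = 9.6 kWh ÷ 40 h = 0.24 kW = 240 W

240 W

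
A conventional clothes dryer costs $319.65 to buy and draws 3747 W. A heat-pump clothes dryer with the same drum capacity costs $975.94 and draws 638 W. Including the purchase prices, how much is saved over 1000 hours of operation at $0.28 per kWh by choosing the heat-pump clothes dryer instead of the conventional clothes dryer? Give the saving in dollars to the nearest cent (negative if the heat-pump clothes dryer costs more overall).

$214.23

conventional clothes dryer: $319.65 + (3747/1000) kW × 1000 h × $0.28 = $319.65 + $1049.16 = $1368.81
heat-pump clothes dryer: $975.94 + (638/1000) kW × 1000 h × $0.28 = $975.94 + $178.64 = $1154.58
Saving = $1368.81 − $1154.58 = $214.23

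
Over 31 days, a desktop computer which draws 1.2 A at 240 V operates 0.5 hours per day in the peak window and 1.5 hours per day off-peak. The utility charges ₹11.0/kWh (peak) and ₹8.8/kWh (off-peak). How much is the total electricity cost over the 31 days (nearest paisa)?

Power = 1.2 A × 240 V = 288 W = 0.288 kW
Peak energy = 0.288 kW × 0.5 h × 31 = 4.464 kWh
Off-peak energy = 0.288 kW × 1.5 h × 31 = 13.392 kWh
Cost = 4.464 × ₹11.0 + 13.392 × ₹8.8 = ₹49.104 + ₹117.8496 = ₹166.95

₹166.95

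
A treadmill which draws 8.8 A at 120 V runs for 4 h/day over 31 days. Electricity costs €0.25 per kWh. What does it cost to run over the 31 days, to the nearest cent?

Power = 8.8 A × 120 V = 1056 W = 1.056 kW
Runtime = 4 h/day × 31 days = 124 h
Energy = 1.056 kW × 124 h = 130.944 kWh
Cost = 130.944 kWh × €0.25/kWh = €32.74

€32.74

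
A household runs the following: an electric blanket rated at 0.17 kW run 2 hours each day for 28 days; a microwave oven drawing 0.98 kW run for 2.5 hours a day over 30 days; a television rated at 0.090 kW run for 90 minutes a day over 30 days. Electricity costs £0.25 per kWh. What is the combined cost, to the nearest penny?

£21.77

electric blanket: Runtime = 2 h/day × 28 days = 56 h
electric blanket: 0.17 kW × 56 h = 9.52 kWh
microwave oven: Runtime = 2.5 h/day × 30 days = 75 h
microwave oven: 0.98 kW × 75 h = 73.5 kWh
television: Runtime = 90 min × 30 = 2700 min = 45 h
television: 0.09 kW × 45 h = 4.05 kWh
Total energy = 87.07 kWh
Cost = 87.07 × £0.25 = £21.77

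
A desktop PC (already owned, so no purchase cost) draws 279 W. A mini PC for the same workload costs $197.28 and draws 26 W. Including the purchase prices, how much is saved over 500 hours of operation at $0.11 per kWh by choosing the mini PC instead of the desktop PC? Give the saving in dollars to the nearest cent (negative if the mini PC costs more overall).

-$183.37

desktop PC: $0.00 + (279/1000) kW × 500 h × $0.11 = $0.00 + $15.345 = $15.345
mini PC: $197.28 + (26/1000) kW × 500 h × $0.11 = $197.28 + $1.43 = $198.71
Saving = $15.345 − $198.71 = −$183.365 → -$183.37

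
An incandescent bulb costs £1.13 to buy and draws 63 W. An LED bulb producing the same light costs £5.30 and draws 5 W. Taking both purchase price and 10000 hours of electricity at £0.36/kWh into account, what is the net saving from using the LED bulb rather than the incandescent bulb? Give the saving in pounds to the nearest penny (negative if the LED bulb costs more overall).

incandescent bulb: £1.13 + (63/1000) kW × 10000 h × £0.36 = £1.13 + £226.8 = £227.93
LED bulb: £5.30 + (5/1000) kW × 10000 h × £0.36 = £5.30 + £18 = £23.3
Saving = £227.93 − £23.3 = £204.63

£204.63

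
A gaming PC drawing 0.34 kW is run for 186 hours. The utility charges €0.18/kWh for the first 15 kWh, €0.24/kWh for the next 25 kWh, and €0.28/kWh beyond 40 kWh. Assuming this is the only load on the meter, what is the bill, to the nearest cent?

€15.21

Energy = 0.34 kW × 186 h = 63.24 kWh
Tier 1 (0–15 kWh): 15 × €0.18 = €2.7
Tier 2 (15–40 kWh): 25 × €0.24 = €6
Above 40 kWh: 23.24 × €0.28 = €6.5072
Bill = €15.21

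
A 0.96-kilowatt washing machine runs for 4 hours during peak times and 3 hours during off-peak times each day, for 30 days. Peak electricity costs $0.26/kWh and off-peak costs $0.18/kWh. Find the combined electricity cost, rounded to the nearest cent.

Peak energy = 0.96 kW × 4 h × 30 = 115.2 kWh
Off-peak energy = 0.96 kW × 3 h × 30 = 86.4 kWh
Cost = 115.2 × $0.26 + 86.4 × $0.18 = $29.952 + $15.552 = $45.50

$45.50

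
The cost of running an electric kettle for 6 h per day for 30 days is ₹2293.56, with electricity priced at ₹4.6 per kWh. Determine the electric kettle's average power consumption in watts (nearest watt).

Energy = ₹2293.56 ÷ ₹4.6/kWh = 498.6 kWh
Runtime = 6 h/day × 30 days = 180 h
Power = 498.6 kWh ÷ 180 h = 2.77 kW = 2770 W

2770 W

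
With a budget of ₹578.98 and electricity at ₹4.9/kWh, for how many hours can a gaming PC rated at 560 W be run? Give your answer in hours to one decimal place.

211.0 h

Energy available = ₹578.98 ÷ ₹4.9/kWh = 118.1592 kWh
Hours = 118.1592 kWh ÷ 0.56 kW = 211.0 h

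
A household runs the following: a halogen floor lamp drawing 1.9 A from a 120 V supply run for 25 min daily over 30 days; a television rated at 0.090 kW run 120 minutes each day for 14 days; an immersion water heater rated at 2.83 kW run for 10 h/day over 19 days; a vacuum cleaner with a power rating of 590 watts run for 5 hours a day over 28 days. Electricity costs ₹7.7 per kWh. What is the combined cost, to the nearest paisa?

₹4817.66

halogen floor lamp: Power = 1.9 A × 120 V = 228 W = 0.228 kW
halogen floor lamp: Runtime = 25 min × 30 = 750 min = 12.5 h
halogen floor lamp: 0.228 kW × 12.5 h = 2.85 kWh
television: Runtime = 120 min × 14 = 1680 min = 28 h
television: 0.09 kW × 28 h = 2.52 kWh
immersion water heater: Runtime = 10 h/day × 19 days = 190 h
immersion water heater: 2.83 kW × 190 h = 537.7 kWh
vacuum cleaner: Runtime = 5 h/day × 28 days = 140 h
vacuum cleaner: 0.59 kW × 140 h = 82.6 kWh
Total energy = 625.67 kWh
Cost = 625.67 × ₹7.7 = ₹4817.66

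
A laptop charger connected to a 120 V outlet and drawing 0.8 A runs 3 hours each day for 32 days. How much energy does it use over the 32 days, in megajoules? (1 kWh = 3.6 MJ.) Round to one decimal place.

Power = 0.8 A × 120 V = 96 W = 0.096 kW
Runtime = 3 h/day × 32 days = 96 h
Energy = 0.096 kW × 96 h = 9.216 kWh
= 9.216 × 3.6 MJ = 33.2 MJ

33.2 MJ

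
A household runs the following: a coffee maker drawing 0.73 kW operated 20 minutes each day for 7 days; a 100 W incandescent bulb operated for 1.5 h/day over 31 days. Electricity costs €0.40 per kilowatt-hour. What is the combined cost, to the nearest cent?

€2.54

coffee maker: Runtime = 20 min × 7 = 140 min = 2.333333… h
coffee maker: 0.73 kW × 2.333333… h = 1.703333… kWh
incandescent bulb: Runtime = 1.5 h/day × 31 days = 46.5 h
incandescent bulb: 0.1 kW × 46.5 h = 4.65 kWh
Total energy = 6.353333… kWh
Cost = 6.353333… × €0.40 = €2.54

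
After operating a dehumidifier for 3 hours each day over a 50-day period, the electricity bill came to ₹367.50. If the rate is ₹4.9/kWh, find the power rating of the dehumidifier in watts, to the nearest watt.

500 W

Energy = ₹367.50 ÷ ₹4.9/kWh = 75 kWh
Runtime = 3 h/day × 50 days = 150 h
Power = 75 kWh ÷ 150 h = 0.5 kW = 500 W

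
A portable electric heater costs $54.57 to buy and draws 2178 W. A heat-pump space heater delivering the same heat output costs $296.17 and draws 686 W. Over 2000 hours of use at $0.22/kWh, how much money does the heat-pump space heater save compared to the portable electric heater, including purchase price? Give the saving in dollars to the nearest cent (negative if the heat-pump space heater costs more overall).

$414.88

portable electric heater: $54.57 + (2178/1000) kW × 2000 h × $0.22 = $54.57 + $958.32 = $1012.89
heat-pump space heater: $296.17 + (686/1000) kW × 2000 h × $0.22 = $296.17 + $301.84 = $598.01
Saving = $1012.89 − $598.01 = $414.88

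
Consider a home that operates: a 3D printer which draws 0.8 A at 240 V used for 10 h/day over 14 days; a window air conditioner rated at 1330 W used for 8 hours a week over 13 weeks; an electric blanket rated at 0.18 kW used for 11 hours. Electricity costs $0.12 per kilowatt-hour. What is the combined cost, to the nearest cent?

3D printer: Power = 0.8 A × 240 V = 192 W = 0.192 kW
3D printer: Runtime = 10 h/day × 14 days = 140 h
3D printer: 0.192 kW × 140 h = 26.88 kWh
window air conditioner: Runtime = 8 h/week × 13 weeks = 104 h
window air conditioner: 1.33 kW × 104 h = 138.32 kWh
electric blanket: 0.18 kW × 11 h = 1.98 kWh
Total energy = 167.18 kWh
Cost = 167.18 × $0.12 = $20.06

$20.06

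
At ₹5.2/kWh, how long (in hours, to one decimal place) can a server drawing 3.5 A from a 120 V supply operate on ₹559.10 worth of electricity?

Power = 3.5 A × 120 V = 420 W = 0.42 kW
Energy available = ₹559.10 ÷ ₹5.2/kWh = 107.5192 kWh
Hours = 107.5192 kWh ÷ 0.42 kW = 256.0 h

256.0 h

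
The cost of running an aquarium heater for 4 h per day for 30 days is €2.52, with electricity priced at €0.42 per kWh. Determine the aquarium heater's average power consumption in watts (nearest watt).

50 W

Energy = €2.52 ÷ €0.42/kWh = 6 kWh
Runtime = 4 h/day × 30 days = 120 h
Power = 6 kWh ÷ 120 h = 0.05 kW = 50 W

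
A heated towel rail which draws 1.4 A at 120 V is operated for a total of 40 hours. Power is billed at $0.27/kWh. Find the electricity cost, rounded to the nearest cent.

Power = 1.4 A × 120 V = 168 W = 0.168 kW
Energy = 0.168 kW × 40 h = 6.72 kWh
Cost = 6.72 kWh × $0.27/kWh = $1.81

$1.81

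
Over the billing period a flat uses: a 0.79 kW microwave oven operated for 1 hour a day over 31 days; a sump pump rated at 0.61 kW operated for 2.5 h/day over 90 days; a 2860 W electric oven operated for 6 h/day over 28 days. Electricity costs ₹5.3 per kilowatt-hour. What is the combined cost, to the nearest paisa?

₹3403.77

microwave oven: Runtime = 1 h/day × 31 days = 31 h
microwave oven: 0.79 kW × 31 h = 24.49 kWh
sump pump: Runtime = 2.5 h/day × 90 days = 225 h
sump pump: 0.61 kW × 225 h = 137.25 kWh
electric oven: Runtime = 6 h/day × 28 days = 168 h
electric oven: 2.86 kW × 168 h = 480.48 kWh
Total energy = 642.22 kWh
Cost = 642.22 × ₹5.3 = ₹3403.77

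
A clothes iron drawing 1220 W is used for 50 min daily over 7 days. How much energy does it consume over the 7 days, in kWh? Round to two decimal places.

Runtime = 50 min × 7 = 350 min = 5.833333… h
Energy = 1.22 kW × 5.833333… h = 7.116666… kWh ≈ 7.12 kWh

7.12 kWh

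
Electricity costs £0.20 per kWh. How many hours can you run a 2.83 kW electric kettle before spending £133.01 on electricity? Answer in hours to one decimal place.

Energy available = £133.01 ÷ £0.20/kWh = 665.05 kWh
Hours = 665.05 kWh ÷ 2.83 kW = 235.0 h

235.0 h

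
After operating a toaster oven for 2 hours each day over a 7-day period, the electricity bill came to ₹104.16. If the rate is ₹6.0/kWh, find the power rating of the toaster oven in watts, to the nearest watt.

Energy = ₹104.16 ÷ ₹6.0/kWh = 17.36 kWh
Runtime = 2 h/day × 7 days = 14 h
Power = 17.36 kWh ÷ 14 h = 1.24 kW = 1240 W

1240 W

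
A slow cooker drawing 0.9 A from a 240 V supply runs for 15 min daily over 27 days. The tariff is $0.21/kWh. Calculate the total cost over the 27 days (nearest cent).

$0.31

Power = 0.9 A × 240 V = 216 W = 0.216 kW
Runtime = 15 min × 27 = 405 min = 6.75 h
Energy = 0.216 kW × 6.75 h = 1.458 kWh
Cost = 1.458 kWh × $0.21/kWh = $0.31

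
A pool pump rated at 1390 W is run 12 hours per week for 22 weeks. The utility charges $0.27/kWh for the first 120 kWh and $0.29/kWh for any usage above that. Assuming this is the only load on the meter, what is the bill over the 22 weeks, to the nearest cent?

$104.02

Runtime = 12 h/week × 22 weeks = 264 h
Energy = 1.39 kW × 264 h = 366.96 kWh
Tier 1 (0–120 kWh): 120 × $0.27 = $32.4
Above 120 kWh: 246.96 × $0.29 = $71.6184
Bill = $104.02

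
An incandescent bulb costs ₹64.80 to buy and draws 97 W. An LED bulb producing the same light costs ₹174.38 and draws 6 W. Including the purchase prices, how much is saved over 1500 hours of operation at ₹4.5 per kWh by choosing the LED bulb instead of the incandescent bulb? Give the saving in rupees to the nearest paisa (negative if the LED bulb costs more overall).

incandescent bulb: ₹64.80 + (97/1000) kW × 1500 h × ₹4.5 = ₹64.80 + ₹654.75 = ₹719.55
LED bulb: ₹174.38 + (6/1000) kW × 1500 h × ₹4.5 = ₹174.38 + ₹40.5 = ₹214.88
Saving = ₹719.55 − ₹214.88 = ₹504.67

₹504.67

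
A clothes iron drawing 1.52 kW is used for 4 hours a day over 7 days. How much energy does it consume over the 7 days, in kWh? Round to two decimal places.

Runtime = 4 h/day × 7 days = 28 h
Energy = 1.52 kW × 28 h = 42.56 kWh

42.56 kWh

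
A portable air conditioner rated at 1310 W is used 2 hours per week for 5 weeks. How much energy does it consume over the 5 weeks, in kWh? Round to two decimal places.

13.10 kWh

Runtime = 2 h/week × 5 weeks = 10 h
Energy = 1.31 kW × 10 h = 13.1 kWh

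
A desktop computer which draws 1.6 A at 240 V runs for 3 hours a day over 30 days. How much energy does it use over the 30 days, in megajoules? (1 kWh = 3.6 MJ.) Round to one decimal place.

Power = 1.6 A × 240 V = 384 W = 0.384 kW
Runtime = 3 h/day × 30 days = 90 h
Energy = 0.384 kW × 90 h = 34.56 kWh
= 34.56 × 3.6 MJ = 124.4 MJ

124.4 MJ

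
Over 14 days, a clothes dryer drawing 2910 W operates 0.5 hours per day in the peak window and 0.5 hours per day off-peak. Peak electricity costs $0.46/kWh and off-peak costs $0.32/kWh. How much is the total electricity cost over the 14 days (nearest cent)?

$15.89

Peak energy = 2.91 kW × 0.5 h × 14 = 20.37 kWh
Off-peak energy = 2.91 kW × 0.5 h × 14 = 20.37 kWh
Cost = 20.37 × $0.46 + 20.37 × $0.32 = $9.3702 + $6.5184 = $15.89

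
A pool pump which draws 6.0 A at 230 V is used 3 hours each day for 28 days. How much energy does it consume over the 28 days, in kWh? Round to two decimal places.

Power = 6.0 A × 230 V = 1380 W = 1.38 kW
Runtime = 3 h/day × 28 days = 84 h
Energy = 1.38 kW × 84 h = 115.92 kWh

115.92 kWh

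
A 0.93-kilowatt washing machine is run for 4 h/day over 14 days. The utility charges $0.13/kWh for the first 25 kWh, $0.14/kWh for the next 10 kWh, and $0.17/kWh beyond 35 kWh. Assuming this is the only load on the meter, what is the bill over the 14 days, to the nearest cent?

$7.55

Runtime = 4 h/day × 14 days = 56 h
Energy = 0.93 kW × 56 h = 52.08 kWh
Tier 1 (0–25 kWh): 25 × $0.13 = $3.25
Tier 2 (25–35 kWh): 10 × $0.14 = $1.4
Above 35 kWh: 17.08 × $0.17 = $2.9036
Bill = $7.55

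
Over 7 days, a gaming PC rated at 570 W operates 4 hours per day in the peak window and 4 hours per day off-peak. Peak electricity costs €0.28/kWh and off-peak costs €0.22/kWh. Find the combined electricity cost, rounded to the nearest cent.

Peak energy = 0.57 kW × 4 h × 7 = 15.96 kWh
Off-peak energy = 0.57 kW × 4 h × 7 = 15.96 kWh
Cost = 15.96 × €0.28 + 15.96 × €0.22 = €4.4688 + €3.5112 = €7.98

€7.98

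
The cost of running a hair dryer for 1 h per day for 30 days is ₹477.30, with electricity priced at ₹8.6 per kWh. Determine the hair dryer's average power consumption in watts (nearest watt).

Energy = ₹477.30 ÷ ₹8.6/kWh = 55.5 kWh
Runtime = 1 h/day × 30 days = 30 h
Power = 55.5 kWh ÷ 30 h = 1.85 kW = 1850 W

1850 W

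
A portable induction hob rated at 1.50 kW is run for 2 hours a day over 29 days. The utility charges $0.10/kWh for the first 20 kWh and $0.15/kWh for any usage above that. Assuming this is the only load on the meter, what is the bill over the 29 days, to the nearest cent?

Runtime = 2 h/day × 29 days = 58 h
Energy = 1.5 kW × 58 h = 87 kWh
Tier 1 (0–20 kWh): 20 × $0.10 = $2
Above 20 kWh: 67 × $0.15 = $10.05
Bill = $12.05

$12.05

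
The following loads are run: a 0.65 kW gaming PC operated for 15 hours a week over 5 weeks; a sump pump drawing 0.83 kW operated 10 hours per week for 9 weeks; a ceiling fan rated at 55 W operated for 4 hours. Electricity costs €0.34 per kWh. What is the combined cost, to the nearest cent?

gaming PC: Runtime = 15 h/week × 5 weeks = 75 h
gaming PC: 0.65 kW × 75 h = 48.75 kWh
sump pump: Runtime = 10 h/week × 9 weeks = 90 h
sump pump: 0.83 kW × 90 h = 74.7 kWh
ceiling fan: 0.055 kW × 4 h = 0.22 kWh
Total energy = 123.67 kWh
Cost = 123.67 × €0.34 = €42.05

€42.05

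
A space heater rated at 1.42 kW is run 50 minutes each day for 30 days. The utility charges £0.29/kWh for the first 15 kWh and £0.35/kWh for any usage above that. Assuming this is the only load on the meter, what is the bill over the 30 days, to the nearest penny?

£11.53

Runtime = 50 min × 30 = 1500 min = 25 h
Energy = 1.42 kW × 25 h = 35.5 kWh
Tier 1 (0–15 kWh): 15 × £0.29 = £4.35
Above 15 kWh: 20.5 × £0.35 = £7.175
Bill = £11.53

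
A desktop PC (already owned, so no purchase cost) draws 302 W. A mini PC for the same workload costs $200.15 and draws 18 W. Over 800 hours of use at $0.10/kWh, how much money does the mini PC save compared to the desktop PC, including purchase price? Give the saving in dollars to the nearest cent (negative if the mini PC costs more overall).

-$177.43

desktop PC: $0.00 + (302/1000) kW × 800 h × $0.10 = $0.00 + $24.16 = $24.16
mini PC: $200.15 + (18/1000) kW × 800 h × $0.10 = $200.15 + $1.44 = $201.59
Saving = $24.16 − $201.59 = −$177.43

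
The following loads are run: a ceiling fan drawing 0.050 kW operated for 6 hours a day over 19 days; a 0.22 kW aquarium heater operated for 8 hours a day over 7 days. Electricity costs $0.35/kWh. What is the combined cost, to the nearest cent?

$6.31

ceiling fan: Runtime = 6 h/day × 19 days = 114 h
ceiling fan: 0.05 kW × 114 h = 5.7 kWh
aquarium heater: Runtime = 8 h/day × 7 days = 56 h
aquarium heater: 0.22 kW × 56 h = 12.32 kWh
Total energy = 18.02 kWh
Cost = 18.02 × $0.35 = $6.31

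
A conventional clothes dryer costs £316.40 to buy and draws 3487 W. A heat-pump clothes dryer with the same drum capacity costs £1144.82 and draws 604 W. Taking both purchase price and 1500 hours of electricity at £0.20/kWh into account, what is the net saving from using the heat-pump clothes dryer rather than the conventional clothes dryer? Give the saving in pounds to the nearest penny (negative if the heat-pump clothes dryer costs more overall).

conventional clothes dryer: £316.40 + (3487/1000) kW × 1500 h × £0.20 = £316.40 + £1046.1 = £1362.5
heat-pump clothes dryer: £1144.82 + (604/1000) kW × 1500 h × £0.20 = £1144.82 + £181.2 = £1326.02
Saving = £1362.5 − £1326.02 = £36.48

£36.48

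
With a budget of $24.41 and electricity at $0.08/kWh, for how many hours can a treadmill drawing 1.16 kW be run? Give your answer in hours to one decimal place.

263.0 h

Energy available = $24.41 ÷ $0.08/kWh = 305.125 kWh
Hours = 305.125 kWh ÷ 1.16 kW = 263.0 h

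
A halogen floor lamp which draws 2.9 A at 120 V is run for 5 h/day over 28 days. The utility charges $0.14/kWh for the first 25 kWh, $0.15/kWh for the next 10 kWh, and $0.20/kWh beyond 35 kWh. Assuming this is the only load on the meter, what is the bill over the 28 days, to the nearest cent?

$7.74

Power = 2.9 A × 120 V = 348 W = 0.348 kW
Runtime = 5 h/day × 28 days = 140 h
Energy = 0.348 kW × 140 h = 48.72 kWh
Tier 1 (0–25 kWh): 25 × $0.14 = $3.5
Tier 2 (25–35 kWh): 10 × $0.15 = $1.5
Above 35 kWh: 13.72 × $0.20 = $2.744
Bill = $7.74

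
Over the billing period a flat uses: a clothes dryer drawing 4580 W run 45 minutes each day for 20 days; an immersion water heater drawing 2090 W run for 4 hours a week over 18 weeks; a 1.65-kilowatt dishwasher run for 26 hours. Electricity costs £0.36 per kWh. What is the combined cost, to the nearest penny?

clothes dryer: Runtime = 45 min × 20 = 900 min = 15 h
clothes dryer: 4.58 kW × 15 h = 68.7 kWh
immersion water heater: Runtime = 4 h/week × 18 weeks = 72 h
immersion water heater: 2.09 kW × 72 h = 150.48 kWh
dishwasher: 1.65 kW × 26 h = 42.9 kWh
Total energy = 262.08 kWh
Cost = 262.08 × £0.36 = £94.35

£94.35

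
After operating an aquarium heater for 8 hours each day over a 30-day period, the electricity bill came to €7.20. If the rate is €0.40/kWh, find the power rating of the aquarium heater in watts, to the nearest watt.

75 W

Energy = €7.20 ÷ €0.40/kWh = 18 kWh
Runtime = 8 h/day × 30 days = 240 h
Power = 18 kWh ÷ 240 h = 0.075 kW = 75 W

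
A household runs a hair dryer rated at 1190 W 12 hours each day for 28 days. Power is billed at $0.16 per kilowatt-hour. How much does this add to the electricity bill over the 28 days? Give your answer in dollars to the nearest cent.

Runtime = 12 h/day × 28 days = 336 h
Energy = 1.19 kW × 336 h = 399.84 kWh
Cost = 399.84 kWh × $0.16/kWh = $63.97

$63.97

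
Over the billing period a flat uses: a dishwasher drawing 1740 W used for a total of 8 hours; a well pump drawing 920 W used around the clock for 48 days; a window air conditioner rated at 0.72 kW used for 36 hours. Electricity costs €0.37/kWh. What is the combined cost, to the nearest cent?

dishwasher: 1.74 kW × 8 h = 13.92 kWh
well pump: Runtime = 24 h × 48 = 1152 h
well pump: 0.92 kW × 1152 h = 1059.84 kWh
window air conditioner: 0.72 kW × 36 h = 25.92 kWh
Total energy = 1099.68 kWh
Cost = 1099.68 × €0.37 = €406.88

€406.88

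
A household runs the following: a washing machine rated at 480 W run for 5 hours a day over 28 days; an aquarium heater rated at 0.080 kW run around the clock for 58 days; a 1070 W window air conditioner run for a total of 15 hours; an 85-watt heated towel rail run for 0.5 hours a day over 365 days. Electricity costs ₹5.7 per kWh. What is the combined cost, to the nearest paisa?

₹1197.70

washing machine: Runtime = 5 h/day × 28 days = 140 h
washing machine: 0.48 kW × 140 h = 67.2 kWh
aquarium heater: Runtime = 24 h × 58 = 1392 h
aquarium heater: 0.08 kW × 1392 h = 111.36 kWh
window air conditioner: 1.07 kW × 15 h = 16.05 kWh
heated towel rail: Runtime = 0.5 h/day × 365 days = 182.5 h
heated towel rail: 0.085 kW × 182.5 h = 15.5125 kWh
Total energy = 210.1225 kWh
Cost = 210.1225 × ₹5.7 = ₹1197.70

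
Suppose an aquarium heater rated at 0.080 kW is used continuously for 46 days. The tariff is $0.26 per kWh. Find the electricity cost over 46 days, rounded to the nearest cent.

$22.96

Runtime = 24 h × 46 = 1104 h
Energy = 0.08 kW × 1104 h = 88.32 kWh
Cost = 88.32 kWh × $0.26/kWh = $22.96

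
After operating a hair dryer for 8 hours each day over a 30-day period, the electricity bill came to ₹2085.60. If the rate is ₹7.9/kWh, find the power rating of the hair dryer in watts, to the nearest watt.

Energy = ₹2085.60 ÷ ₹7.9/kWh = 264 kWh
Runtime = 8 h/day × 30 days = 240 h
Power = 264 kWh ÷ 240 h = 1.1 kW = 1100 W

1100 W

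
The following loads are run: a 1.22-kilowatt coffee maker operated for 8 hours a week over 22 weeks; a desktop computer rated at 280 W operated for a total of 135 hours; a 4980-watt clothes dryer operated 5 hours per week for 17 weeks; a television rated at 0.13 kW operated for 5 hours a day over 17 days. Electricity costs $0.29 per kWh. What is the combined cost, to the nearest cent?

coffee maker: Runtime = 8 h/week × 22 weeks = 176 h
coffee maker: 1.22 kW × 176 h = 214.72 kWh
desktop computer: 0.28 kW × 135 h = 37.8 kWh
clothes dryer: Runtime = 5 h/week × 17 weeks = 85 h
clothes dryer: 4.98 kW × 85 h = 423.3 kWh
television: Runtime = 5 h/day × 17 days = 85 h
television: 0.13 kW × 85 h = 11.05 kWh
Total energy = 686.87 kWh
Cost = 686.87 × $0.29 = $199.19

$199.19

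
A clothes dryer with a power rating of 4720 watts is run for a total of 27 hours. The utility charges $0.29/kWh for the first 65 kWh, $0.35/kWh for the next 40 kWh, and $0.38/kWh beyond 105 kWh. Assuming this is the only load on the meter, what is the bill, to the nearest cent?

Energy = 4.72 kW × 27 h = 127.44 kWh
Tier 1 (0–65 kWh): 65 × $0.29 = $18.85
Tier 2 (65–105 kWh): 40 × $0.35 = $14
Above 105 kWh: 22.44 × $0.38 = $8.5272
Bill = $41.38

$41.38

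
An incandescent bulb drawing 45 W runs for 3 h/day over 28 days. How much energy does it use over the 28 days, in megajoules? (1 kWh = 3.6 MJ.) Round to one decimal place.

13.6 MJ

Runtime = 3 h/day × 28 days = 84 h
Energy = 0.045 kW × 84 h = 3.78 kWh
= 3.78 × 3.6 MJ = 13.6 MJ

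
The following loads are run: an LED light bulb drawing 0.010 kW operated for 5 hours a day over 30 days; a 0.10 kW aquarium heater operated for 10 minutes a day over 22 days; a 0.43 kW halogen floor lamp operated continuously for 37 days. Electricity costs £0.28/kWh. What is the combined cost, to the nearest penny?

LED light bulb: Runtime = 5 h/day × 30 days = 150 h
LED light bulb: 0.01 kW × 150 h = 1.5 kWh
aquarium heater: Runtime = 10 min × 22 = 220 min = 3.666666… h
aquarium heater: 0.1 kW × 3.666666… h = 0.366666… kWh
halogen floor lamp: Runtime = 24 h × 37 = 888 h
halogen floor lamp: 0.43 kW × 888 h = 381.84 kWh
Total energy = 383.706666… kWh
Cost = 383.706666… × £0.28 = £107.44

£107.44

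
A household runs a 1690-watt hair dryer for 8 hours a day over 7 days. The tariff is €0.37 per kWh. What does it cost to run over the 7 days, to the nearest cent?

Runtime = 8 h/day × 7 days = 56 h
Energy = 1.69 kW × 56 h = 94.64 kWh
Cost = 94.64 kWh × €0.37/kWh = €35.02

€35.02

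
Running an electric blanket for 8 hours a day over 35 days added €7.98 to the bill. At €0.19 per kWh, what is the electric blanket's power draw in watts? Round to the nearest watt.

Energy = €7.98 ÷ €0.19/kWh = 42 kWh
Runtime = 8 h/day × 35 days = 280 h
Power = 42 kWh ÷ 280 h = 0.15 kW = 150 W

150 W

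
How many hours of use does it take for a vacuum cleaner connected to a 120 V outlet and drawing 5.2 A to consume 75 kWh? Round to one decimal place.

Power = 5.2 A × 120 V = 624 W = 0.624 kW
Hours = 75 kWh ÷ 0.624 kW = 120.2 h

120.2 h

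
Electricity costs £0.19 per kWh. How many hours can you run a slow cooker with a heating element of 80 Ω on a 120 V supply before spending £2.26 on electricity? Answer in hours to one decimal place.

66.1 h

Power = V²/R = 120²/80 = 180 W = 0.18 kW
Energy available = £2.26 ÷ £0.19/kWh = 11.8947 kWh
Hours = 11.8947 kWh ÷ 0.18 kW = 66.1 h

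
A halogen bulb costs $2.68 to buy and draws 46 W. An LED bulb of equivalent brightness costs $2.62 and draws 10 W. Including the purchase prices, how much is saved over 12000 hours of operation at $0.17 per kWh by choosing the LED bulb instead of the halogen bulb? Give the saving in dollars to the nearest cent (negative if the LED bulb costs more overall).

halogen bulb: $2.68 + (46/1000) kW × 12000 h × $0.17 = $2.68 + $93.84 = $96.52
LED bulb: $2.62 + (10/1000) kW × 12000 h × $0.17 = $2.62 + $20.4 = $23.02
Saving = $96.52 − $23.02 = $73.5

$73.50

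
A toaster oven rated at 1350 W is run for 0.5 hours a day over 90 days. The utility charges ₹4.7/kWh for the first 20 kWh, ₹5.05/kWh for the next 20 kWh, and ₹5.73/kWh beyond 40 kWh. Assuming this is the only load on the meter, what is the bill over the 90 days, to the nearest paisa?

₹313.90

Runtime = 0.5 h/day × 90 days = 45 h
Energy = 1.35 kW × 45 h = 60.75 kWh
Tier 1 (0–20 kWh): 20 × ₹4.7 = ₹94
Tier 2 (20–40 kWh): 20 × ₹5.05 = ₹101
Above 40 kWh: 20.75 × ₹5.73 = ₹118.8975
Bill = ₹313.90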